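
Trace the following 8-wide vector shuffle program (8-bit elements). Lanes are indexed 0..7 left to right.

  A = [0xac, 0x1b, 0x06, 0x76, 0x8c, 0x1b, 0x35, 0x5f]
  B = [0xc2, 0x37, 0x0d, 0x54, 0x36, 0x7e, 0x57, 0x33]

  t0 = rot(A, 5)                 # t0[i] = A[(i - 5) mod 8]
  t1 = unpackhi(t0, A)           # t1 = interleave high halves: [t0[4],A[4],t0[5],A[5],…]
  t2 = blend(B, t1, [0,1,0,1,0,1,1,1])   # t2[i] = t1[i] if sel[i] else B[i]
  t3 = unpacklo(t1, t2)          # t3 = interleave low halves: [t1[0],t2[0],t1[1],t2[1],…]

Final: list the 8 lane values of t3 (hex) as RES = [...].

t0 = [0x76, 0x8c, 0x1b, 0x35, 0x5f, 0xac, 0x1b, 0x06]
t1 = [0x5f, 0x8c, 0xac, 0x1b, 0x1b, 0x35, 0x06, 0x5f]
t2 = [0xc2, 0x8c, 0x0d, 0x1b, 0x36, 0x35, 0x06, 0x5f]
t3 = [0x5f, 0xc2, 0x8c, 0x8c, 0xac, 0x0d, 0x1b, 0x1b]

RES = [ 0x5f  0xc2  0x8c  0x8c  0xac  0x0d  0x1b  0x1b ]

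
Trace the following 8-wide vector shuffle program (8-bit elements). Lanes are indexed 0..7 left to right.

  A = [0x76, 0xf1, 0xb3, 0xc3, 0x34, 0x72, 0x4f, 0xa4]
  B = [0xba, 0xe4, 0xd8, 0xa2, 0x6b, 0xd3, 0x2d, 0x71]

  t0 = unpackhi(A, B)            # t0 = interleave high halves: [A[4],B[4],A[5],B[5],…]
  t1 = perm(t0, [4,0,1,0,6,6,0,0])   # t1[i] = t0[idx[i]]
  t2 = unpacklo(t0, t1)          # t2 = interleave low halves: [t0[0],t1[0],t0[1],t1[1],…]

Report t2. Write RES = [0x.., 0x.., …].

t0 = [0x34, 0x6b, 0x72, 0xd3, 0x4f, 0x2d, 0xa4, 0x71]
t1 = [0x4f, 0x34, 0x6b, 0x34, 0xa4, 0xa4, 0x34, 0x34]
t2 = [0x34, 0x4f, 0x6b, 0x34, 0x72, 0x6b, 0xd3, 0x34]

RES = [0x34, 0x4f, 0x6b, 0x34, 0x72, 0x6b, 0xd3, 0x34]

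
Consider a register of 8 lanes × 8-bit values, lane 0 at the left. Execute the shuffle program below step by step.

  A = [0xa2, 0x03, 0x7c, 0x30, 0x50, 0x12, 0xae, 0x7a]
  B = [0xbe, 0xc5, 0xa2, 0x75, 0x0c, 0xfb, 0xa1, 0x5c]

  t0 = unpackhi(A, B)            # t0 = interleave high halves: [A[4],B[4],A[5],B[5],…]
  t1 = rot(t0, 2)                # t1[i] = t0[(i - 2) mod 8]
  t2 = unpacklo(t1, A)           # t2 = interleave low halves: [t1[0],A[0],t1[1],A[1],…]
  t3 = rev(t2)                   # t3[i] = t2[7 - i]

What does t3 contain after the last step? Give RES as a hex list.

RES = [ 0x30  0x0c  0x7c  0x50  0x03  0x5c  0xa2  0x7a ]

t0 = [0x50, 0x0c, 0x12, 0xfb, 0xae, 0xa1, 0x7a, 0x5c]
t1 = [0x7a, 0x5c, 0x50, 0x0c, 0x12, 0xfb, 0xae, 0xa1]
t2 = [0x7a, 0xa2, 0x5c, 0x03, 0x50, 0x7c, 0x0c, 0x30]
t3 = [0x30, 0x0c, 0x7c, 0x50, 0x03, 0x5c, 0xa2, 0x7a]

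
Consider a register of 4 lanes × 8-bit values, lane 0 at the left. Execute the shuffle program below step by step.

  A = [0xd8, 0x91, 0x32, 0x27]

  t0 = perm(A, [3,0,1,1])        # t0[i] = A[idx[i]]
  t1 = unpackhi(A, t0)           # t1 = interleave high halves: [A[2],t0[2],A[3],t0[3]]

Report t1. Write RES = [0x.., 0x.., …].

→ t0 |27|d8|91|91|
→ t1 |32|91|27|91|

RES = [ 0x32  0x91  0x27  0x91 ]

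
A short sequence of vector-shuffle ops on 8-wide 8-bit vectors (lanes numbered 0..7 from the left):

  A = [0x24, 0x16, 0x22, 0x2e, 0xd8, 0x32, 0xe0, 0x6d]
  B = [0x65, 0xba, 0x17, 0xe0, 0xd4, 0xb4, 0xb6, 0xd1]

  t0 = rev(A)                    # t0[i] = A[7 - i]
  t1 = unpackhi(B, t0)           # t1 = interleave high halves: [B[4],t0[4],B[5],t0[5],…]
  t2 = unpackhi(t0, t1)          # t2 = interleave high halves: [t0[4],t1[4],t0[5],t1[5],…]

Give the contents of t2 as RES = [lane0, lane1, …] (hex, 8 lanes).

t0 = [0x6d, 0xe0, 0x32, 0xd8, 0x2e, 0x22, 0x16, 0x24]
t1 = [0xd4, 0x2e, 0xb4, 0x22, 0xb6, 0x16, 0xd1, 0x24]
t2 = [0x2e, 0xb6, 0x22, 0x16, 0x16, 0xd1, 0x24, 0x24]

RES = [0x2e, 0xb6, 0x22, 0x16, 0x16, 0xd1, 0x24, 0x24]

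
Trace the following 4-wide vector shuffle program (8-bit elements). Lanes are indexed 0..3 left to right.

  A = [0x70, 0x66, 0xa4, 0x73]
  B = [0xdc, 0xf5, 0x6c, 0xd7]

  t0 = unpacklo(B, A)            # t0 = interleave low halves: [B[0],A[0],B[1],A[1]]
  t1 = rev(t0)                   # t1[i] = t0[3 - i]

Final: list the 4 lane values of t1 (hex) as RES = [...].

  t0: dc 70 f5 66
  t1: 66 f5 70 dc

RES = [ 0x66  0xf5  0x70  0xdc ]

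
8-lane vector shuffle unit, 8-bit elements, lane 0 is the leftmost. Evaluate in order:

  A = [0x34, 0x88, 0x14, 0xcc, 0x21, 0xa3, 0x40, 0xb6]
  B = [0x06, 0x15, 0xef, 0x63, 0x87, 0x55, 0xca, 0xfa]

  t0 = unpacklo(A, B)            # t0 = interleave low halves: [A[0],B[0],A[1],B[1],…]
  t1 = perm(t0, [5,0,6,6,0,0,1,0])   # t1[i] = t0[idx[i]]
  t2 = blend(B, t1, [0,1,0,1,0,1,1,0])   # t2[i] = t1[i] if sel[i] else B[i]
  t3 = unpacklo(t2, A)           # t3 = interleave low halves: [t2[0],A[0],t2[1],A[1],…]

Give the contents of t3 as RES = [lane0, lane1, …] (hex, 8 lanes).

RES = [ 0x06  0x34  0x34  0x88  0xef  0x14  0xcc  0xcc ]

→ t0 |34|06|88|15|14|ef|cc|63|
→ t1 |ef|34|cc|cc|34|34|06|34|
→ t2 |06|34|ef|cc|87|34|06|fa|
→ t3 |06|34|34|88|ef|14|cc|cc|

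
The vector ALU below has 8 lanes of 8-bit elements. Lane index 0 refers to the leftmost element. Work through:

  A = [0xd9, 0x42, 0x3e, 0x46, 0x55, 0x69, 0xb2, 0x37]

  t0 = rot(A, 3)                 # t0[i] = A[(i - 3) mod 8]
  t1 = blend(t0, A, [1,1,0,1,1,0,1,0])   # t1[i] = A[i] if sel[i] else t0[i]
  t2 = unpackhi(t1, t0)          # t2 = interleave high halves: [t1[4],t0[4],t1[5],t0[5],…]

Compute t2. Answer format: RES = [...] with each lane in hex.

→ t0 |69|b2|37|d9|42|3e|46|55|
→ t1 |d9|42|37|46|55|3e|b2|55|
→ t2 |55|42|3e|3e|b2|46|55|55|

RES = [ 0x55  0x42  0x3e  0x3e  0xb2  0x46  0x55  0x55 ]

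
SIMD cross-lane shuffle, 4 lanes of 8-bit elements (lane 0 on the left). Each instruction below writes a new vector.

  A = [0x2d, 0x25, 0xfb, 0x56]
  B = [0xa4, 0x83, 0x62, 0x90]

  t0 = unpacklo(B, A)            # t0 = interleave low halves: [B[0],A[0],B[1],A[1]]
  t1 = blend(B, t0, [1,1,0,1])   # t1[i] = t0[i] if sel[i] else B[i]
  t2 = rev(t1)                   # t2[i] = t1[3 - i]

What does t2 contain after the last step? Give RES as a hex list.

RES = [0x25, 0x62, 0x2d, 0xa4]

→ t0 |a4|2d|83|25|
→ t1 |a4|2d|62|25|
→ t2 |25|62|2d|a4|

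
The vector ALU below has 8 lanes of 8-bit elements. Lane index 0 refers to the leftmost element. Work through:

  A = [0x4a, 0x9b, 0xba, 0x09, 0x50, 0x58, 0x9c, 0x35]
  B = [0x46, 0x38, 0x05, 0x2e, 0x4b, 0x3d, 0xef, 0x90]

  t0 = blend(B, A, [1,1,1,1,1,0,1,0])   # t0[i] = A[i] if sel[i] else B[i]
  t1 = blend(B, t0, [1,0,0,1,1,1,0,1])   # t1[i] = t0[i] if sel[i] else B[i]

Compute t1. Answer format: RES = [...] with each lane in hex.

RES = [0x4a, 0x38, 0x05, 0x09, 0x50, 0x3d, 0xef, 0x90]

→ t0 |4a|9b|ba|09|50|3d|9c|90|
→ t1 |4a|38|05|09|50|3d|ef|90|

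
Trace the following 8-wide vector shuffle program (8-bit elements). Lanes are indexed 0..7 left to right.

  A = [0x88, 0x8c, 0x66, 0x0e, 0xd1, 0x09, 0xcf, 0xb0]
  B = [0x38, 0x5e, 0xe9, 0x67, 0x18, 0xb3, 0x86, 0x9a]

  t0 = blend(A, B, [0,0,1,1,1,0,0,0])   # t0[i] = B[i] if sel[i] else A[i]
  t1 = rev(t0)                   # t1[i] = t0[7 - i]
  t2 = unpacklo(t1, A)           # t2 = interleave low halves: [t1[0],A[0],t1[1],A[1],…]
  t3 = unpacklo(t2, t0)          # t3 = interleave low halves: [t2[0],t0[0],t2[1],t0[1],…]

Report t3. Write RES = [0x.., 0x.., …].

RES = [0xb0, 0x88, 0x88, 0x8c, 0xcf, 0xe9, 0x8c, 0x67]

  t0: 88 8c e9 67 18 09 cf b0
  t1: b0 cf 09 18 67 e9 8c 88
  t2: b0 88 cf 8c 09 66 18 0e
  t3: b0 88 88 8c cf e9 8c 67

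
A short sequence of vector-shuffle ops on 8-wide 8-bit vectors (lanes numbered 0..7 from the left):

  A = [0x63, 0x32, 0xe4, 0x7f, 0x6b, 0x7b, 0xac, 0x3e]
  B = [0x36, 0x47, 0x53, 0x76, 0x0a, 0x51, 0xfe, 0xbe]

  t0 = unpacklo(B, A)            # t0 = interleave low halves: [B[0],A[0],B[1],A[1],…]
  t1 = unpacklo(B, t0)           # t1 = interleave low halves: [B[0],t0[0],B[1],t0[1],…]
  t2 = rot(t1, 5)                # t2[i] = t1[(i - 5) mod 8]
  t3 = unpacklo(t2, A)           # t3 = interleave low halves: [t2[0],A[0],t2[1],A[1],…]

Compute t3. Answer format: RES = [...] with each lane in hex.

t0 = [0x36, 0x63, 0x47, 0x32, 0x53, 0xe4, 0x76, 0x7f]
t1 = [0x36, 0x36, 0x47, 0x63, 0x53, 0x47, 0x76, 0x32]
t2 = [0x63, 0x53, 0x47, 0x76, 0x32, 0x36, 0x36, 0x47]
t3 = [0x63, 0x63, 0x53, 0x32, 0x47, 0xe4, 0x76, 0x7f]

RES = [ 0x63  0x63  0x53  0x32  0x47  0xe4  0x76  0x7f ]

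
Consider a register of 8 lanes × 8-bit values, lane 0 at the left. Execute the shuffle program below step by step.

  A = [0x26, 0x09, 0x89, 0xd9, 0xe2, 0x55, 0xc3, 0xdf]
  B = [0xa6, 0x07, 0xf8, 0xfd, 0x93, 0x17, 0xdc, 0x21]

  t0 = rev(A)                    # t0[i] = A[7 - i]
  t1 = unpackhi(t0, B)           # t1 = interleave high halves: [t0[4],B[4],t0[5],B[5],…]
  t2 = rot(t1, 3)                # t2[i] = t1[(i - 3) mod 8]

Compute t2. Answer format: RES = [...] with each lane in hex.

  t0: df c3 55 e2 d9 89 09 26
  t1: d9 93 89 17 09 dc 26 21
  t2: dc 26 21 d9 93 89 17 09

RES = [ 0xdc  0x26  0x21  0xd9  0x93  0x89  0x17  0x09 ]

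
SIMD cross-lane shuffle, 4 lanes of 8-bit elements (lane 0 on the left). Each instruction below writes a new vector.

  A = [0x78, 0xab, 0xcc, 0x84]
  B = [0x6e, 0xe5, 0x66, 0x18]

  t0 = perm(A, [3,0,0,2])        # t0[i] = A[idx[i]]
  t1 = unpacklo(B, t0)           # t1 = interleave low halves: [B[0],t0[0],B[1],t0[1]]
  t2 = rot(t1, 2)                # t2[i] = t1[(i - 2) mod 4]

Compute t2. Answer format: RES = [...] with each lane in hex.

t0 = [0x84, 0x78, 0x78, 0xcc]
t1 = [0x6e, 0x84, 0xe5, 0x78]
t2 = [0xe5, 0x78, 0x6e, 0x84]

RES = [0xe5, 0x78, 0x6e, 0x84]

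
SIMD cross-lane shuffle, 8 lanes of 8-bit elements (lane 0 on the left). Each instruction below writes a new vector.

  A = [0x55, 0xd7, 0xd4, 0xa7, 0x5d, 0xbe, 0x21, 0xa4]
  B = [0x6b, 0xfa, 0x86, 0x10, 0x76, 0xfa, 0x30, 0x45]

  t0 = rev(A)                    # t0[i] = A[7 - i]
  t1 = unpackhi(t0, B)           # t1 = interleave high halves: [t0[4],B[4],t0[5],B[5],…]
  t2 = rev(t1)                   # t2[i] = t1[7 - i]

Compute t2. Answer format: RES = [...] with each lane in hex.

t0 = [0xa4, 0x21, 0xbe, 0x5d, 0xa7, 0xd4, 0xd7, 0x55]
t1 = [0xa7, 0x76, 0xd4, 0xfa, 0xd7, 0x30, 0x55, 0x45]
t2 = [0x45, 0x55, 0x30, 0xd7, 0xfa, 0xd4, 0x76, 0xa7]

RES = [0x45, 0x55, 0x30, 0xd7, 0xfa, 0xd4, 0x76, 0xa7]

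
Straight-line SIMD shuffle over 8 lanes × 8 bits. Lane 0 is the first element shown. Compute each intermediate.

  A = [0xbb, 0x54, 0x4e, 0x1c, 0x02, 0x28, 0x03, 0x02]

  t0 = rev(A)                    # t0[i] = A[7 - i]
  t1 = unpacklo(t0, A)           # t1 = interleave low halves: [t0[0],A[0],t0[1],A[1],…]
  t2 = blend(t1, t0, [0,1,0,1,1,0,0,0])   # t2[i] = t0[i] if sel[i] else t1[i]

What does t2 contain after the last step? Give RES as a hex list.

  t0: 02 03 28 02 1c 4e 54 bb
  t1: 02 bb 03 54 28 4e 02 1c
  t2: 02 03 03 02 1c 4e 02 1c

RES = [0x02, 0x03, 0x03, 0x02, 0x1c, 0x4e, 0x02, 0x1c]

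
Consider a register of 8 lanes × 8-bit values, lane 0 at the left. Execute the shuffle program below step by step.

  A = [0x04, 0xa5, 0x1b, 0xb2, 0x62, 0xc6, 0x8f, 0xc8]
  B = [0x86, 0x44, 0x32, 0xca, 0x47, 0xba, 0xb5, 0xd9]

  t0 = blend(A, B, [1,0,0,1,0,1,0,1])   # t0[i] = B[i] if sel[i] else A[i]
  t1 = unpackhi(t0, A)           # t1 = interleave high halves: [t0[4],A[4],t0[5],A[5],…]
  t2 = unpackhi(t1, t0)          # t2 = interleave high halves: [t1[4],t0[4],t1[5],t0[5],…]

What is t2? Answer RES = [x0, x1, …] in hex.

  t0: 86 a5 1b ca 62 ba 8f d9
  t1: 62 62 ba c6 8f 8f d9 c8
  t2: 8f 62 8f ba d9 8f c8 d9

RES = [ 0x8f  0x62  0x8f  0xba  0xd9  0x8f  0xc8  0xd9 ]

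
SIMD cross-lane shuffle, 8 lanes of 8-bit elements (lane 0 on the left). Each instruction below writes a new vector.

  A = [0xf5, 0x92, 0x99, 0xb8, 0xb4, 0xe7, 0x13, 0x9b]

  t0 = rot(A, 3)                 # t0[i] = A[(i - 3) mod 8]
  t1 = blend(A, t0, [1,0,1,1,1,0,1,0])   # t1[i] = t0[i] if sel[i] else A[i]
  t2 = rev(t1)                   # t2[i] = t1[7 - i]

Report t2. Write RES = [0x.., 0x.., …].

RES = [0x9b, 0xb8, 0xe7, 0x92, 0xf5, 0x9b, 0x92, 0xe7]

  t0: e7 13 9b f5 92 99 b8 b4
  t1: e7 92 9b f5 92 e7 b8 9b
  t2: 9b b8 e7 92 f5 9b 92 e7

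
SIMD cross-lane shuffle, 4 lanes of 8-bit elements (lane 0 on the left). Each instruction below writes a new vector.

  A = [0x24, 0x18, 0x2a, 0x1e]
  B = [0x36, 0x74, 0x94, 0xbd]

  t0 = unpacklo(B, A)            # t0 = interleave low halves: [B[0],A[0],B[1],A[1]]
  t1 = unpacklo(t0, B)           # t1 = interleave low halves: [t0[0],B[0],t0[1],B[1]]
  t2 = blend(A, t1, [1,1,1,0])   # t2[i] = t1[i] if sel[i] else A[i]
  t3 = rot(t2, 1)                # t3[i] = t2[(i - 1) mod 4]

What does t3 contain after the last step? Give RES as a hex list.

t0 = [0x36, 0x24, 0x74, 0x18]
t1 = [0x36, 0x36, 0x24, 0x74]
t2 = [0x36, 0x36, 0x24, 0x1e]
t3 = [0x1e, 0x36, 0x36, 0x24]

RES = [0x1e, 0x36, 0x36, 0x24]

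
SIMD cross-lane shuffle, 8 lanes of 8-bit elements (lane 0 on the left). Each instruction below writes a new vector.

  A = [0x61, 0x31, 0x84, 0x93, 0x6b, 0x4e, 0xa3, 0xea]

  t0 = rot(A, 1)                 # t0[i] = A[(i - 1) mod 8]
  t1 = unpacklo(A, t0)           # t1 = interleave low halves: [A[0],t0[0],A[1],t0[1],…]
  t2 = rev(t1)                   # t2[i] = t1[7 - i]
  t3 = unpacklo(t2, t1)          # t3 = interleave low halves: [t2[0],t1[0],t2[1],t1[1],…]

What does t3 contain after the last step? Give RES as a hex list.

t0 = [0xea, 0x61, 0x31, 0x84, 0x93, 0x6b, 0x4e, 0xa3]
t1 = [0x61, 0xea, 0x31, 0x61, 0x84, 0x31, 0x93, 0x84]
t2 = [0x84, 0x93, 0x31, 0x84, 0x61, 0x31, 0xea, 0x61]
t3 = [0x84, 0x61, 0x93, 0xea, 0x31, 0x31, 0x84, 0x61]

RES = [ 0x84  0x61  0x93  0xea  0x31  0x31  0x84  0x61 ]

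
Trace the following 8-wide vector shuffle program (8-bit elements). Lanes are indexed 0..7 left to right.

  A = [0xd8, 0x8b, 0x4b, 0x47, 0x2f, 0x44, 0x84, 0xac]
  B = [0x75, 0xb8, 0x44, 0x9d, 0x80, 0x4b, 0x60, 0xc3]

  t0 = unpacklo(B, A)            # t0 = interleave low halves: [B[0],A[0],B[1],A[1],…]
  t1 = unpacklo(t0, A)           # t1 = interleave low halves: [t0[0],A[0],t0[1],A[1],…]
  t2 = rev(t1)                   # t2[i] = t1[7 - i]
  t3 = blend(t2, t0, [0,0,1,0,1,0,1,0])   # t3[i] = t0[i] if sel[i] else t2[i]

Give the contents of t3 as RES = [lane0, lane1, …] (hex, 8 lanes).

RES = [ 0x47  0x8b  0xb8  0xb8  0x44  0xd8  0x9d  0x75 ]

  t0: 75 d8 b8 8b 44 4b 9d 47
  t1: 75 d8 d8 8b b8 4b 8b 47
  t2: 47 8b 4b b8 8b d8 d8 75
  t3: 47 8b b8 b8 44 d8 9d 75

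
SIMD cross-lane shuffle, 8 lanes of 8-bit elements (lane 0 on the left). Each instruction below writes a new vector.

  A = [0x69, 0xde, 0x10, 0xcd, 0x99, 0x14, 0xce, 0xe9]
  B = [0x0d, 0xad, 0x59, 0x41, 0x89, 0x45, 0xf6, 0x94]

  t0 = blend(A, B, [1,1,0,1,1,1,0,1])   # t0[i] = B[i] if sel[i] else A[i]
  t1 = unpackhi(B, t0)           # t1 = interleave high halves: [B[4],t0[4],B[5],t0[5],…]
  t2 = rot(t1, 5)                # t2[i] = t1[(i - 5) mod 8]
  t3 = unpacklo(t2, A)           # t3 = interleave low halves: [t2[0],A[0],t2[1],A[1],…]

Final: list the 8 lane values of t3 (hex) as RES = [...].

RES = [0x45, 0x69, 0xf6, 0xde, 0xce, 0x10, 0x94, 0xcd]

→ t0 |0d|ad|10|41|89|45|ce|94|
→ t1 |89|89|45|45|f6|ce|94|94|
→ t2 |45|f6|ce|94|94|89|89|45|
→ t3 |45|69|f6|de|ce|10|94|cd|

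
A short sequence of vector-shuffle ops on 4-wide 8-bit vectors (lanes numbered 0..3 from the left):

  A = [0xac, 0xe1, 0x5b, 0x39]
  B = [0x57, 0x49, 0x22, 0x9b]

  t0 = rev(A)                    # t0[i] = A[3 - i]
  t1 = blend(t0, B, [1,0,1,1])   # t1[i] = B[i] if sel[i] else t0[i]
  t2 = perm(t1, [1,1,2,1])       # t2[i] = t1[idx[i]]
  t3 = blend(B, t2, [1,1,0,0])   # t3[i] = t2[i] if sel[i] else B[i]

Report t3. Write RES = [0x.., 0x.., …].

  t0: 39 5b e1 ac
  t1: 57 5b 22 9b
  t2: 5b 5b 22 5b
  t3: 5b 5b 22 9b

RES = [0x5b, 0x5b, 0x22, 0x9b]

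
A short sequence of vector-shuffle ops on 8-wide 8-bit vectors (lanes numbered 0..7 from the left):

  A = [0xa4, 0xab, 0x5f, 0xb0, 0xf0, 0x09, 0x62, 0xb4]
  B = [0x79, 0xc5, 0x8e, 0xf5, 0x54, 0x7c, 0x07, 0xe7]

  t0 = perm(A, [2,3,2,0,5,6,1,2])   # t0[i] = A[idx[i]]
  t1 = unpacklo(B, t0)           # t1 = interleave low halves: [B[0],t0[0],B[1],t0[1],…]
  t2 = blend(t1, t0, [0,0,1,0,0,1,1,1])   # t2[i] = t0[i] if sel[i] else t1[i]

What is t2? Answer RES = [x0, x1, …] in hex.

RES = [0x79, 0x5f, 0x5f, 0xb0, 0x8e, 0x62, 0xab, 0x5f]

→ t0 |5f|b0|5f|a4|09|62|ab|5f|
→ t1 |79|5f|c5|b0|8e|5f|f5|a4|
→ t2 |79|5f|5f|b0|8e|62|ab|5f|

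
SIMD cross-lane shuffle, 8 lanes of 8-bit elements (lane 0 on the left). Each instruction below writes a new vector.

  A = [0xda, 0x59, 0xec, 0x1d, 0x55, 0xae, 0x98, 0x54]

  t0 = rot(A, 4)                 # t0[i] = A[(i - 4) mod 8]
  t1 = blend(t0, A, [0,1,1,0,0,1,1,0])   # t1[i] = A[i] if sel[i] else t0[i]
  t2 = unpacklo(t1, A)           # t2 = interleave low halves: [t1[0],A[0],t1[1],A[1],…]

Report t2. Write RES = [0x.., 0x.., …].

t0 = [0x55, 0xae, 0x98, 0x54, 0xda, 0x59, 0xec, 0x1d]
t1 = [0x55, 0x59, 0xec, 0x54, 0xda, 0xae, 0x98, 0x1d]
t2 = [0x55, 0xda, 0x59, 0x59, 0xec, 0xec, 0x54, 0x1d]

RES = [0x55, 0xda, 0x59, 0x59, 0xec, 0xec, 0x54, 0x1d]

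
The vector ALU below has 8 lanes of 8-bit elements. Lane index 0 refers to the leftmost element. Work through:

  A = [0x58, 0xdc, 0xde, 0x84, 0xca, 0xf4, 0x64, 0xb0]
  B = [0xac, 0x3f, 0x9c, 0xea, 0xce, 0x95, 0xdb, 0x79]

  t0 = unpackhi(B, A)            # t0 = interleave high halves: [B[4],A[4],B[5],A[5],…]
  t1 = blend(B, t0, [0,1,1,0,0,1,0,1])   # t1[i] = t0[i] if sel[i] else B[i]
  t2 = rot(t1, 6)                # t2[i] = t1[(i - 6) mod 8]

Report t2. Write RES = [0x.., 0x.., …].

t0 = [0xce, 0xca, 0x95, 0xf4, 0xdb, 0x64, 0x79, 0xb0]
t1 = [0xac, 0xca, 0x95, 0xea, 0xce, 0x64, 0xdb, 0xb0]
t2 = [0x95, 0xea, 0xce, 0x64, 0xdb, 0xb0, 0xac, 0xca]

RES = [0x95, 0xea, 0xce, 0x64, 0xdb, 0xb0, 0xac, 0xca]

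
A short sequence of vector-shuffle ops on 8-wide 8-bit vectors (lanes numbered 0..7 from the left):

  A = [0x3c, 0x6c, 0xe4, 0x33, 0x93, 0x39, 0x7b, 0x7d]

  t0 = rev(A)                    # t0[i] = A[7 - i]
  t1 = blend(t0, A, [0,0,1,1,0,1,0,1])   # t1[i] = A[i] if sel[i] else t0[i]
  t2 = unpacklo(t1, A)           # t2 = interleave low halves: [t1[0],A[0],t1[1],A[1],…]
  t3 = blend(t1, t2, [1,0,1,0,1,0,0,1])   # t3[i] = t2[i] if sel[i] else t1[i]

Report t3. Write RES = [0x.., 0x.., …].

→ t0 |7d|7b|39|93|33|e4|6c|3c|
→ t1 |7d|7b|e4|33|33|39|6c|7d|
→ t2 |7d|3c|7b|6c|e4|e4|33|33|
→ t3 |7d|7b|7b|33|e4|39|6c|33|

RES = [0x7d, 0x7b, 0x7b, 0x33, 0xe4, 0x39, 0x6c, 0x33]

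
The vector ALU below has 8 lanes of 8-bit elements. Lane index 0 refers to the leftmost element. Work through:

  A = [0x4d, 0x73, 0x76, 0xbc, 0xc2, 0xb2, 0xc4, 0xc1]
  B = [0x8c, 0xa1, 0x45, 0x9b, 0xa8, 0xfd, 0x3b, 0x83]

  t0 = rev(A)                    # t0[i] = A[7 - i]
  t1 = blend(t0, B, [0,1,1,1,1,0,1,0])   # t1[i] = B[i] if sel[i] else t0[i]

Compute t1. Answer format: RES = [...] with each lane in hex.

  t0: c1 c4 b2 c2 bc 76 73 4d
  t1: c1 a1 45 9b a8 76 3b 4d

RES = [0xc1, 0xa1, 0x45, 0x9b, 0xa8, 0x76, 0x3b, 0x4d]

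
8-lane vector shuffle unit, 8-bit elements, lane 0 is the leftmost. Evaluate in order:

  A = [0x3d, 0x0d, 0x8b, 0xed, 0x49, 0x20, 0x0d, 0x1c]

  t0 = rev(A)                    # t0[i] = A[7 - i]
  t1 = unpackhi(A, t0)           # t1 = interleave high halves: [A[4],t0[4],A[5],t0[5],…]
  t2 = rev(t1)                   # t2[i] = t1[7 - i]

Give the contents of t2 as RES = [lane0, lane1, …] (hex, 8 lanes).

RES = [0x3d, 0x1c, 0x0d, 0x0d, 0x8b, 0x20, 0xed, 0x49]

→ t0 |1c|0d|20|49|ed|8b|0d|3d|
→ t1 |49|ed|20|8b|0d|0d|1c|3d|
→ t2 |3d|1c|0d|0d|8b|20|ed|49|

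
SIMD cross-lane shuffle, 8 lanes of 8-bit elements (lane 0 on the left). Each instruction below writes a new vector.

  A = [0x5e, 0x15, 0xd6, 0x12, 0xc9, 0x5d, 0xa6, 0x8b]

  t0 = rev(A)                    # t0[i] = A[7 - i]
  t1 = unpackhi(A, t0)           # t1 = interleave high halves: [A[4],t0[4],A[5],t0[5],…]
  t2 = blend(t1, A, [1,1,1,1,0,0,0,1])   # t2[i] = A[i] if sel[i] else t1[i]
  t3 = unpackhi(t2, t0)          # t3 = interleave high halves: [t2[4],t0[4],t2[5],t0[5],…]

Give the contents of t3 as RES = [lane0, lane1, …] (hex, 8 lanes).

RES = [0xa6, 0x12, 0x15, 0xd6, 0x8b, 0x15, 0x8b, 0x5e]

→ t0 |8b|a6|5d|c9|12|d6|15|5e|
→ t1 |c9|12|5d|d6|a6|15|8b|5e|
→ t2 |5e|15|d6|12|a6|15|8b|8b|
→ t3 |a6|12|15|d6|8b|15|8b|5e|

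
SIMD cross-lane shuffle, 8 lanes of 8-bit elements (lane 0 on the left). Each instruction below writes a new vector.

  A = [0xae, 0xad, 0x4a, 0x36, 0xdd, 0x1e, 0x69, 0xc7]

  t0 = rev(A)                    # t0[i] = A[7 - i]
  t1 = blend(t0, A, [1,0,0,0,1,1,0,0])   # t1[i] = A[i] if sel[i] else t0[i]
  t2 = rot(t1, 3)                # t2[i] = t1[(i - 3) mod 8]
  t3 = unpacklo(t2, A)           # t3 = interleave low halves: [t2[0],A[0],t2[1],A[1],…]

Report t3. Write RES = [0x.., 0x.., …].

RES = [0x1e, 0xae, 0xad, 0xad, 0xae, 0x4a, 0xae, 0x36]

  t0: c7 69 1e dd 36 4a ad ae
  t1: ae 69 1e dd dd 1e ad ae
  t2: 1e ad ae ae 69 1e dd dd
  t3: 1e ae ad ad ae 4a ae 36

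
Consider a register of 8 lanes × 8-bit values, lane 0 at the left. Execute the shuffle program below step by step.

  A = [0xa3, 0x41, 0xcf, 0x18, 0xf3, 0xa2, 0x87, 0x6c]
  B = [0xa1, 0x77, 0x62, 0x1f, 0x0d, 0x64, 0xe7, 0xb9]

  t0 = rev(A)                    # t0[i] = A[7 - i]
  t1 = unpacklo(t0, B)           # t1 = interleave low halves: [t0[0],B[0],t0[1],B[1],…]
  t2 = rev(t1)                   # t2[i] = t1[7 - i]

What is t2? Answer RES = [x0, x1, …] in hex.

RES = [ 0x1f  0xf3  0x62  0xa2  0x77  0x87  0xa1  0x6c ]

t0 = [0x6c, 0x87, 0xa2, 0xf3, 0x18, 0xcf, 0x41, 0xa3]
t1 = [0x6c, 0xa1, 0x87, 0x77, 0xa2, 0x62, 0xf3, 0x1f]
t2 = [0x1f, 0xf3, 0x62, 0xa2, 0x77, 0x87, 0xa1, 0x6c]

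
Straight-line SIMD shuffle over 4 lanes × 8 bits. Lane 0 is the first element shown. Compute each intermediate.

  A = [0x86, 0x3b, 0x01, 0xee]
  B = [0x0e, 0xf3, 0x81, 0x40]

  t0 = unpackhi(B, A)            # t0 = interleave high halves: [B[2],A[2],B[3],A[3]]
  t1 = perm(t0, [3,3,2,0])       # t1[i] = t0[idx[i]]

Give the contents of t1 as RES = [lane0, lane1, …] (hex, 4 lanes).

RES = [ 0xee  0xee  0x40  0x81 ]

→ t0 |81|01|40|ee|
→ t1 |ee|ee|40|81|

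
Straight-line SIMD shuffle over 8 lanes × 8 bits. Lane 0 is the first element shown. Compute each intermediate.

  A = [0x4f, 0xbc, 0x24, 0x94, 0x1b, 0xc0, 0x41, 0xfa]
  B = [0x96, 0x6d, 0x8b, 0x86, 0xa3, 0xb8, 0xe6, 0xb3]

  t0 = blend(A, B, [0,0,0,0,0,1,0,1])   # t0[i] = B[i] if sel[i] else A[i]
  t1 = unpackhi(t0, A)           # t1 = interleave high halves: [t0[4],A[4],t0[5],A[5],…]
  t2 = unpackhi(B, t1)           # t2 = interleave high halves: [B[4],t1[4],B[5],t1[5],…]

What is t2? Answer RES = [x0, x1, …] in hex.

  t0: 4f bc 24 94 1b b8 41 b3
  t1: 1b 1b b8 c0 41 41 b3 fa
  t2: a3 41 b8 41 e6 b3 b3 fa

RES = [0xa3, 0x41, 0xb8, 0x41, 0xe6, 0xb3, 0xb3, 0xfa]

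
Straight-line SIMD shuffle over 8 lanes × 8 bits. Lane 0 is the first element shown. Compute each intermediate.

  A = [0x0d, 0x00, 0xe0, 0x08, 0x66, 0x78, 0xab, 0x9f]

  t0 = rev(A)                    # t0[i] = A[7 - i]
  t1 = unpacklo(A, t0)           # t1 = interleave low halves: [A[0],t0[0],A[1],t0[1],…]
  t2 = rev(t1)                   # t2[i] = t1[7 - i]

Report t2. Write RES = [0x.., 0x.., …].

t0 = [0x9f, 0xab, 0x78, 0x66, 0x08, 0xe0, 0x00, 0x0d]
t1 = [0x0d, 0x9f, 0x00, 0xab, 0xe0, 0x78, 0x08, 0x66]
t2 = [0x66, 0x08, 0x78, 0xe0, 0xab, 0x00, 0x9f, 0x0d]

RES = [ 0x66  0x08  0x78  0xe0  0xab  0x00  0x9f  0x0d ]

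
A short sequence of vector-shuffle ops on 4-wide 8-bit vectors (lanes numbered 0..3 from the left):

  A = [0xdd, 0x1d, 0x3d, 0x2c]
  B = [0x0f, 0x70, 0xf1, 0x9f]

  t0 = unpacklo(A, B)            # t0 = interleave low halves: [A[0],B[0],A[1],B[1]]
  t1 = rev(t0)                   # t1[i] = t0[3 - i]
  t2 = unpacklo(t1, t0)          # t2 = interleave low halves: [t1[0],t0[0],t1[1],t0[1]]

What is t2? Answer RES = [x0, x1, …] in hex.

t0 = [0xdd, 0x0f, 0x1d, 0x70]
t1 = [0x70, 0x1d, 0x0f, 0xdd]
t2 = [0x70, 0xdd, 0x1d, 0x0f]

RES = [0x70, 0xdd, 0x1d, 0x0f]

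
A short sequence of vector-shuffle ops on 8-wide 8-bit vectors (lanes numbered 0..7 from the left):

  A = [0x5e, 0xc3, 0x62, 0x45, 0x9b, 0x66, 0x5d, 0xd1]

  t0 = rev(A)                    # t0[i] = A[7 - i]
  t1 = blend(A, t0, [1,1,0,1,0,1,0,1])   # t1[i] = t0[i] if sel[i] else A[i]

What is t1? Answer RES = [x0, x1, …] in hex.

t0 = [0xd1, 0x5d, 0x66, 0x9b, 0x45, 0x62, 0xc3, 0x5e]
t1 = [0xd1, 0x5d, 0x62, 0x9b, 0x9b, 0x62, 0x5d, 0x5e]

RES = [0xd1, 0x5d, 0x62, 0x9b, 0x9b, 0x62, 0x5d, 0x5e]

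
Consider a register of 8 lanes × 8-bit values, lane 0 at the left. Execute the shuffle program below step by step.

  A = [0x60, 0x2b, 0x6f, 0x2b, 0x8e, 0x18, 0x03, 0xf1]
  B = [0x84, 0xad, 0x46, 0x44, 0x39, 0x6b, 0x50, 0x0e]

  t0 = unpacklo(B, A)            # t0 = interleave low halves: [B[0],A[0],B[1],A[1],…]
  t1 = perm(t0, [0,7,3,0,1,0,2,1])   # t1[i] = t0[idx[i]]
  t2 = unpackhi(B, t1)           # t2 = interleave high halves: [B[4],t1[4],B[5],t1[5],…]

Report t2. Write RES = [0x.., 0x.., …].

RES = [0x39, 0x60, 0x6b, 0x84, 0x50, 0xad, 0x0e, 0x60]

t0 = [0x84, 0x60, 0xad, 0x2b, 0x46, 0x6f, 0x44, 0x2b]
t1 = [0x84, 0x2b, 0x2b, 0x84, 0x60, 0x84, 0xad, 0x60]
t2 = [0x39, 0x60, 0x6b, 0x84, 0x50, 0xad, 0x0e, 0x60]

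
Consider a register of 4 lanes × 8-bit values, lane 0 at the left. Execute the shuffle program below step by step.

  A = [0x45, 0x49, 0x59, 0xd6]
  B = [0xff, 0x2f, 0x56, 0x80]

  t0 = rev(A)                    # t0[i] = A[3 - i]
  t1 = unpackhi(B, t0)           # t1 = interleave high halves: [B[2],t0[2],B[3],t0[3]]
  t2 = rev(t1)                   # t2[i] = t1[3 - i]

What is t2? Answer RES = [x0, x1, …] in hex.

RES = [ 0x45  0x80  0x49  0x56 ]

t0 = [0xd6, 0x59, 0x49, 0x45]
t1 = [0x56, 0x49, 0x80, 0x45]
t2 = [0x45, 0x80, 0x49, 0x56]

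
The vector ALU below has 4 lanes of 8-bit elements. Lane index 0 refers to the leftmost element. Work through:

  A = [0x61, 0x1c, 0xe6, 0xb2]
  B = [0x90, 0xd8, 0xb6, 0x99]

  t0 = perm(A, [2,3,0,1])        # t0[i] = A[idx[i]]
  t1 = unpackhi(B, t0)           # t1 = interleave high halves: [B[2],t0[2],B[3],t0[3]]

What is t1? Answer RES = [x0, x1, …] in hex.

RES = [ 0xb6  0x61  0x99  0x1c ]

  t0: e6 b2 61 1c
  t1: b6 61 99 1c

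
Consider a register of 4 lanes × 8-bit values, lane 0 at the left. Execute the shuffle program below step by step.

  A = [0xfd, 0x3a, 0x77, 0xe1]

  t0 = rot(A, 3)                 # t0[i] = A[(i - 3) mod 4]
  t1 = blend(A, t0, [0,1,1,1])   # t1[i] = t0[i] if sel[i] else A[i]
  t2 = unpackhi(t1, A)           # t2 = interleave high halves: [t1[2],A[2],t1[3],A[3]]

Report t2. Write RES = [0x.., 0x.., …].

→ t0 |3a|77|e1|fd|
→ t1 |fd|77|e1|fd|
→ t2 |e1|77|fd|e1|

RES = [ 0xe1  0x77  0xfd  0xe1 ]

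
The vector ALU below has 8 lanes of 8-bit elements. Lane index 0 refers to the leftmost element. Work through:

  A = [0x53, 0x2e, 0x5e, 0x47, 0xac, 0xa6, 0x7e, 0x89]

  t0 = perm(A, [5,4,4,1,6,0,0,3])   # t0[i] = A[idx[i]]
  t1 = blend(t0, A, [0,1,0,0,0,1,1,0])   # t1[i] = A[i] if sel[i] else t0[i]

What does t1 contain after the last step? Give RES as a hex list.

RES = [ 0xa6  0x2e  0xac  0x2e  0x7e  0xa6  0x7e  0x47 ]

→ t0 |a6|ac|ac|2e|7e|53|53|47|
→ t1 |a6|2e|ac|2e|7e|a6|7e|47|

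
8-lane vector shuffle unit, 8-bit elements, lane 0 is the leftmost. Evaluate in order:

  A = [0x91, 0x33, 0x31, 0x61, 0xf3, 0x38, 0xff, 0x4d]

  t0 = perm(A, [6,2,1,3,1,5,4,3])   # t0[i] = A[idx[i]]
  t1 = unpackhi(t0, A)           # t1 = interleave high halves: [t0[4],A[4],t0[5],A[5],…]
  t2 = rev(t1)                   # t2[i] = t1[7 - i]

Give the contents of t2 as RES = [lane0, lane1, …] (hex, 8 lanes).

RES = [0x4d, 0x61, 0xff, 0xf3, 0x38, 0x38, 0xf3, 0x33]

  t0: ff 31 33 61 33 38 f3 61
  t1: 33 f3 38 38 f3 ff 61 4d
  t2: 4d 61 ff f3 38 38 f3 33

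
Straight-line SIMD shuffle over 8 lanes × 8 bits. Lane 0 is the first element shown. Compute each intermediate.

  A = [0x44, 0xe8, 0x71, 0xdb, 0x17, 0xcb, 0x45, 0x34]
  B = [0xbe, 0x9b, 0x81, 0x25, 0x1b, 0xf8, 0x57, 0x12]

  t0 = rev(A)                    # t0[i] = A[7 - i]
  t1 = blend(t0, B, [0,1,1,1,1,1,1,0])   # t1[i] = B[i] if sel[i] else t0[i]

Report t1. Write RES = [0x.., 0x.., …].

  t0: 34 45 cb 17 db 71 e8 44
  t1: 34 9b 81 25 1b f8 57 44

RES = [ 0x34  0x9b  0x81  0x25  0x1b  0xf8  0x57  0x44 ]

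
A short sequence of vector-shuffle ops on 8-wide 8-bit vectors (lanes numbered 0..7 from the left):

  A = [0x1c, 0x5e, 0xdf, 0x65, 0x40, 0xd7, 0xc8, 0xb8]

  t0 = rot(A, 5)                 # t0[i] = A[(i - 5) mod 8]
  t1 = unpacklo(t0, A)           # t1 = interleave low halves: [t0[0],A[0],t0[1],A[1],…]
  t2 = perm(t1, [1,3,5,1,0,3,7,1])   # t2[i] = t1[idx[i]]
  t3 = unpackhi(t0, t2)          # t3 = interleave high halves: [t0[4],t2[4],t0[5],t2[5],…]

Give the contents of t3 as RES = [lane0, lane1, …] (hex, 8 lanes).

RES = [0xb8, 0x65, 0x1c, 0x5e, 0x5e, 0x65, 0xdf, 0x1c]

→ t0 |65|40|d7|c8|b8|1c|5e|df|
→ t1 |65|1c|40|5e|d7|df|c8|65|
→ t2 |1c|5e|df|1c|65|5e|65|1c|
→ t3 |b8|65|1c|5e|5e|65|df|1c|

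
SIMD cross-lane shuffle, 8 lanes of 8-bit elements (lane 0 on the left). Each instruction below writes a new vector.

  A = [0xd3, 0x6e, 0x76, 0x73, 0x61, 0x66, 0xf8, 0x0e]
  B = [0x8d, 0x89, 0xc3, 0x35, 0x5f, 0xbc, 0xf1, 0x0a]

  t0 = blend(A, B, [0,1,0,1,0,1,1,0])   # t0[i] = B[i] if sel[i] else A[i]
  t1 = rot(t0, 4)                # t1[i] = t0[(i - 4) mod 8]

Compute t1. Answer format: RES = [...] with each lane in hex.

RES = [0x61, 0xbc, 0xf1, 0x0e, 0xd3, 0x89, 0x76, 0x35]

  t0: d3 89 76 35 61 bc f1 0e
  t1: 61 bc f1 0e d3 89 76 35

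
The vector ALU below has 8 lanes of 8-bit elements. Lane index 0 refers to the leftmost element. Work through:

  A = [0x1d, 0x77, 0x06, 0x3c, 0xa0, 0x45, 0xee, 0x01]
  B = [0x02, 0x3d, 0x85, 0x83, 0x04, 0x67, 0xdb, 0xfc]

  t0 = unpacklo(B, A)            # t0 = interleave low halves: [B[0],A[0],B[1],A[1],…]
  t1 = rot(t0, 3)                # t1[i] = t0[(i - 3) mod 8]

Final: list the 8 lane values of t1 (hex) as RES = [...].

RES = [0x06, 0x83, 0x3c, 0x02, 0x1d, 0x3d, 0x77, 0x85]

t0 = [0x02, 0x1d, 0x3d, 0x77, 0x85, 0x06, 0x83, 0x3c]
t1 = [0x06, 0x83, 0x3c, 0x02, 0x1d, 0x3d, 0x77, 0x85]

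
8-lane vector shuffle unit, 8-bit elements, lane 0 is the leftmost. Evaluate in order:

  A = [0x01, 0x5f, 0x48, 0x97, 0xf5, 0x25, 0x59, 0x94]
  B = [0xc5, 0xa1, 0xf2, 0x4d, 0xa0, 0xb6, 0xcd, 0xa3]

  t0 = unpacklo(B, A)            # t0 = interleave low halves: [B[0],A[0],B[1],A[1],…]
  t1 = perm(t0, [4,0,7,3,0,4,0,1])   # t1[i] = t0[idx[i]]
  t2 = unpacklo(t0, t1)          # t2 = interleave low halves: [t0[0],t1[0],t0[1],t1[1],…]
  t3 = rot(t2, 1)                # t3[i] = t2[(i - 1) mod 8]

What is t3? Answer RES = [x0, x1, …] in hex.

→ t0 |c5|01|a1|5f|f2|48|4d|97|
→ t1 |f2|c5|97|5f|c5|f2|c5|01|
→ t2 |c5|f2|01|c5|a1|97|5f|5f|
→ t3 |5f|c5|f2|01|c5|a1|97|5f|

RES = [ 0x5f  0xc5  0xf2  0x01  0xc5  0xa1  0x97  0x5f ]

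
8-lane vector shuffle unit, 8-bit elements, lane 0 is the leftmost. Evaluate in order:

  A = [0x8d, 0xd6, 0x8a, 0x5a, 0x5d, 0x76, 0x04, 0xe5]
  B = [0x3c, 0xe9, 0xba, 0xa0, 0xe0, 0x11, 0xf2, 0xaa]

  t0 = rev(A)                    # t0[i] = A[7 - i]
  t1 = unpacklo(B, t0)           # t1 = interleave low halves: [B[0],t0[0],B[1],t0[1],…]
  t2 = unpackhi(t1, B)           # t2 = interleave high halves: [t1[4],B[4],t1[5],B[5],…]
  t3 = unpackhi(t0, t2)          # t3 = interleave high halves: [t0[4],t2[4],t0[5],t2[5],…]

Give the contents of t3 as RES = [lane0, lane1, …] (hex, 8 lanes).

→ t0 |e5|04|76|5d|5a|8a|d6|8d|
→ t1 |3c|e5|e9|04|ba|76|a0|5d|
→ t2 |ba|e0|76|11|a0|f2|5d|aa|
→ t3 |5a|a0|8a|f2|d6|5d|8d|aa|

RES = [ 0x5a  0xa0  0x8a  0xf2  0xd6  0x5d  0x8d  0xaa ]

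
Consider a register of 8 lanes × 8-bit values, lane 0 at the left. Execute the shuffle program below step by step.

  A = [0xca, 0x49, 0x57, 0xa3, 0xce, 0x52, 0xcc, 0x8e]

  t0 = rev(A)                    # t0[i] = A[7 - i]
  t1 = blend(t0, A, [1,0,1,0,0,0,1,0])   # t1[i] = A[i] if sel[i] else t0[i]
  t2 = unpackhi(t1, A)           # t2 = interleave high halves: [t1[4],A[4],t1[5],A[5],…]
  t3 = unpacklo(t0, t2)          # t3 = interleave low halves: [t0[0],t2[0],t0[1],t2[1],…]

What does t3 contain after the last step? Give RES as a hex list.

RES = [0x8e, 0xa3, 0xcc, 0xce, 0x52, 0x57, 0xce, 0x52]

→ t0 |8e|cc|52|ce|a3|57|49|ca|
→ t1 |ca|cc|57|ce|a3|57|cc|ca|
→ t2 |a3|ce|57|52|cc|cc|ca|8e|
→ t3 |8e|a3|cc|ce|52|57|ce|52|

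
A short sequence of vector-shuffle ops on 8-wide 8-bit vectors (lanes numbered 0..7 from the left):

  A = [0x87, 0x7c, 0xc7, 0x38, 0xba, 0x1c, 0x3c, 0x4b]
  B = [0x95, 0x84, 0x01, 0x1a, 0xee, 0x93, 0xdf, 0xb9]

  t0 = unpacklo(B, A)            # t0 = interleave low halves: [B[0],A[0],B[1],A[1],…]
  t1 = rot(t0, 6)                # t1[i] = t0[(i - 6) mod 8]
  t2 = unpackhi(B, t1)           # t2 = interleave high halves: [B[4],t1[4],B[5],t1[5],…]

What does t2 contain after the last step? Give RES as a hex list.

  t0: 95 87 84 7c 01 c7 1a 38
  t1: 84 7c 01 c7 1a 38 95 87
  t2: ee 1a 93 38 df 95 b9 87

RES = [0xee, 0x1a, 0x93, 0x38, 0xdf, 0x95, 0xb9, 0x87]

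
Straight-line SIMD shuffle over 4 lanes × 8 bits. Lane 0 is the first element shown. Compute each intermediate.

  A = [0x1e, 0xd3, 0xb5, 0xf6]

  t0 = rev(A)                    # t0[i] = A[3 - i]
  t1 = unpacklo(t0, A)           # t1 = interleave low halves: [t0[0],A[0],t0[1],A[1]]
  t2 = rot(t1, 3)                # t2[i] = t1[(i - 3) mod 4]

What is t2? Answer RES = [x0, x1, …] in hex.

RES = [0x1e, 0xb5, 0xd3, 0xf6]

→ t0 |f6|b5|d3|1e|
→ t1 |f6|1e|b5|d3|
→ t2 |1e|b5|d3|f6|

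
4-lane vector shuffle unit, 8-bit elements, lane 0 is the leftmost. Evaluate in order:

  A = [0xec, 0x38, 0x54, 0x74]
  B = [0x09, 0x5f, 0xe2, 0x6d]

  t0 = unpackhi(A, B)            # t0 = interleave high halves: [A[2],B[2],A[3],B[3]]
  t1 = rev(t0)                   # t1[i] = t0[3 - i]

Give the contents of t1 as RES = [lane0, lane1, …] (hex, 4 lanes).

  t0: 54 e2 74 6d
  t1: 6d 74 e2 54

RES = [0x6d, 0x74, 0xe2, 0x54]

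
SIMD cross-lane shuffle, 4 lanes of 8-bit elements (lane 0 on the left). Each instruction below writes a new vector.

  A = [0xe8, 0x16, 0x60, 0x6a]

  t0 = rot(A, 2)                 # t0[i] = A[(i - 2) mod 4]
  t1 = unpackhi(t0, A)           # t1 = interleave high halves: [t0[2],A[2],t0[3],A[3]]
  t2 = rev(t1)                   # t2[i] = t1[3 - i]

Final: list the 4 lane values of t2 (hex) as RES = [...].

RES = [ 0x6a  0x16  0x60  0xe8 ]

t0 = [0x60, 0x6a, 0xe8, 0x16]
t1 = [0xe8, 0x60, 0x16, 0x6a]
t2 = [0x6a, 0x16, 0x60, 0xe8]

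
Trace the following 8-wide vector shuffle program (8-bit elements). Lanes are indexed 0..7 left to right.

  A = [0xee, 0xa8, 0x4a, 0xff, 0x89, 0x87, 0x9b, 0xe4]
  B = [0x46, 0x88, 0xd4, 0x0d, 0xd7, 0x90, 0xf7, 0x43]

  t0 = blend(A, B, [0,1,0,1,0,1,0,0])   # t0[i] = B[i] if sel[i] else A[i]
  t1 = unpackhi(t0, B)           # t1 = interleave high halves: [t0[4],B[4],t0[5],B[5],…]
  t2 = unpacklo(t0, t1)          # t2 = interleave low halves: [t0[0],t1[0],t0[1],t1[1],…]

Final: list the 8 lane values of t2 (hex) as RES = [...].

→ t0 |ee|88|4a|0d|89|90|9b|e4|
→ t1 |89|d7|90|90|9b|f7|e4|43|
→ t2 |ee|89|88|d7|4a|90|0d|90|

RES = [0xee, 0x89, 0x88, 0xd7, 0x4a, 0x90, 0x0d, 0x90]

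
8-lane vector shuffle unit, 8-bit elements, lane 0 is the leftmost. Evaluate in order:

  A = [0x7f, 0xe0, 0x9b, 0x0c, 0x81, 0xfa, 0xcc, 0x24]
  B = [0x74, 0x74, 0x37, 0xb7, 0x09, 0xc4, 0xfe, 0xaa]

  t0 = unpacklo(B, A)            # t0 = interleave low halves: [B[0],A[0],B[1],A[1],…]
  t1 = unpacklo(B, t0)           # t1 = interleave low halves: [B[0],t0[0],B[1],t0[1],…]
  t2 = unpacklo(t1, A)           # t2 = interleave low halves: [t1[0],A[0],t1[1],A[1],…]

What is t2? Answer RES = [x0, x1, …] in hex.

→ t0 |74|7f|74|e0|37|9b|b7|0c|
→ t1 |74|74|74|7f|37|74|b7|e0|
→ t2 |74|7f|74|e0|74|9b|7f|0c|

RES = [ 0x74  0x7f  0x74  0xe0  0x74  0x9b  0x7f  0x0c ]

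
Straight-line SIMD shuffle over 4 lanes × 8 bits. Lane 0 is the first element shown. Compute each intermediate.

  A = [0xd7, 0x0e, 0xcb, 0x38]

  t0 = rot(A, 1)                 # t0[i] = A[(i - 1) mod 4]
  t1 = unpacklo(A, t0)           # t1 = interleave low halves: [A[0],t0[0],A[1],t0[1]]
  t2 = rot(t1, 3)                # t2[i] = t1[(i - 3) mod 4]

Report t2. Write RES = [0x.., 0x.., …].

→ t0 |38|d7|0e|cb|
→ t1 |d7|38|0e|d7|
→ t2 |38|0e|d7|d7|

RES = [ 0x38  0x0e  0xd7  0xd7 ]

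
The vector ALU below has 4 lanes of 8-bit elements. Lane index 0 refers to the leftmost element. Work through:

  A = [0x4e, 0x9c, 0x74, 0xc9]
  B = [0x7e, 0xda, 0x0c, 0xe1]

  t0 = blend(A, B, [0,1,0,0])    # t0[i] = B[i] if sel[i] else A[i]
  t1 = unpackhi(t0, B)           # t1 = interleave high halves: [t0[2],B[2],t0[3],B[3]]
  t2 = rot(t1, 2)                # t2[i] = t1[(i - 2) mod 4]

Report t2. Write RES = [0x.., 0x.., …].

RES = [ 0xc9  0xe1  0x74  0x0c ]

t0 = [0x4e, 0xda, 0x74, 0xc9]
t1 = [0x74, 0x0c, 0xc9, 0xe1]
t2 = [0xc9, 0xe1, 0x74, 0x0c]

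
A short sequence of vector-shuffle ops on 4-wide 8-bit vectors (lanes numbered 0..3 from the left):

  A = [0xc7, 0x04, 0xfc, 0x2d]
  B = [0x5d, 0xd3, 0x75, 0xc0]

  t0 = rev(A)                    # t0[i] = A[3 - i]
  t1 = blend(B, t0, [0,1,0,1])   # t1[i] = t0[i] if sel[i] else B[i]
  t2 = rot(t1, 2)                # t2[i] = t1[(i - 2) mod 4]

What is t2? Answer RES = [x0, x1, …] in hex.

  t0: 2d fc 04 c7
  t1: 5d fc 75 c7
  t2: 75 c7 5d fc

RES = [0x75, 0xc7, 0x5d, 0xfc]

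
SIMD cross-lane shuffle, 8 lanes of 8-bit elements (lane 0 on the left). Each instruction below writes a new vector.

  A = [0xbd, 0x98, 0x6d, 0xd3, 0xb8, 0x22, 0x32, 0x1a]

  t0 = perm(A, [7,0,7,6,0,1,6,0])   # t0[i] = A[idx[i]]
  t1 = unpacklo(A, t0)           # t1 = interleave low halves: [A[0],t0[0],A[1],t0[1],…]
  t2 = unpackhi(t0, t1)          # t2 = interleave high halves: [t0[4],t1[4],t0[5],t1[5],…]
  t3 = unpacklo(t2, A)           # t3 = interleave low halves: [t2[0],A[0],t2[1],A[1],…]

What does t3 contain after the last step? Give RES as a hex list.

  t0: 1a bd 1a 32 bd 98 32 bd
  t1: bd 1a 98 bd 6d 1a d3 32
  t2: bd 6d 98 1a 32 d3 bd 32
  t3: bd bd 6d 98 98 6d 1a d3

RES = [0xbd, 0xbd, 0x6d, 0x98, 0x98, 0x6d, 0x1a, 0xd3]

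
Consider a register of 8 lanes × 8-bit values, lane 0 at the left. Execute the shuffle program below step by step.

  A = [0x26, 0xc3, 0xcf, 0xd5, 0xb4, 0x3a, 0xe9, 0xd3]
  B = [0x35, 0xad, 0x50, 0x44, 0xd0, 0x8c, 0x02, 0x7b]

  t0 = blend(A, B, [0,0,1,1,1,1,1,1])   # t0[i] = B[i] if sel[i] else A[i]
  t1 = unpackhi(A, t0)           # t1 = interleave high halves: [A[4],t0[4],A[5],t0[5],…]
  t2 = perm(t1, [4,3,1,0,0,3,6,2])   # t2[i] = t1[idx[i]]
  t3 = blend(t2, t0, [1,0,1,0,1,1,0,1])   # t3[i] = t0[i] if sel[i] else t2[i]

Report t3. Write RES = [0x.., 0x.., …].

RES = [0x26, 0x8c, 0x50, 0xb4, 0xd0, 0x8c, 0xd3, 0x7b]

t0 = [0x26, 0xc3, 0x50, 0x44, 0xd0, 0x8c, 0x02, 0x7b]
t1 = [0xb4, 0xd0, 0x3a, 0x8c, 0xe9, 0x02, 0xd3, 0x7b]
t2 = [0xe9, 0x8c, 0xd0, 0xb4, 0xb4, 0x8c, 0xd3, 0x3a]
t3 = [0x26, 0x8c, 0x50, 0xb4, 0xd0, 0x8c, 0xd3, 0x7b]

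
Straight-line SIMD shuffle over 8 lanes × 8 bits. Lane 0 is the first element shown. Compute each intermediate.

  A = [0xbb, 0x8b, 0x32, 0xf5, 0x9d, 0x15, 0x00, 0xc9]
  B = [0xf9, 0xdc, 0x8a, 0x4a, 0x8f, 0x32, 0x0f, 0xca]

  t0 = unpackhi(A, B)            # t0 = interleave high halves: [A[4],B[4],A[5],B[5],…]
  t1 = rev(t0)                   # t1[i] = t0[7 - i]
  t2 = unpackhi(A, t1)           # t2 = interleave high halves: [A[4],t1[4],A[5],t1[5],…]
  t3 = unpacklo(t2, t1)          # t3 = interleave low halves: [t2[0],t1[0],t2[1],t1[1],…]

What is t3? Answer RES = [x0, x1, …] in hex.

t0 = [0x9d, 0x8f, 0x15, 0x32, 0x00, 0x0f, 0xc9, 0xca]
t1 = [0xca, 0xc9, 0x0f, 0x00, 0x32, 0x15, 0x8f, 0x9d]
t2 = [0x9d, 0x32, 0x15, 0x15, 0x00, 0x8f, 0xc9, 0x9d]
t3 = [0x9d, 0xca, 0x32, 0xc9, 0x15, 0x0f, 0x15, 0x00]

RES = [ 0x9d  0xca  0x32  0xc9  0x15  0x0f  0x15  0x00 ]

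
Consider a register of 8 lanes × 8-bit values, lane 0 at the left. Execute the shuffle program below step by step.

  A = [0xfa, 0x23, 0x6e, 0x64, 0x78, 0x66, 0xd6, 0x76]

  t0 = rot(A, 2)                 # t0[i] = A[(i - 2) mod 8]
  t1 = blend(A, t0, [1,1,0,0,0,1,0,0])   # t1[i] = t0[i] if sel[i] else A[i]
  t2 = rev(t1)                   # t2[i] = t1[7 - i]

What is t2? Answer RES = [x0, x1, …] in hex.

RES = [0x76, 0xd6, 0x64, 0x78, 0x64, 0x6e, 0x76, 0xd6]

→ t0 |d6|76|fa|23|6e|64|78|66|
→ t1 |d6|76|6e|64|78|64|d6|76|
→ t2 |76|d6|64|78|64|6e|76|d6|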